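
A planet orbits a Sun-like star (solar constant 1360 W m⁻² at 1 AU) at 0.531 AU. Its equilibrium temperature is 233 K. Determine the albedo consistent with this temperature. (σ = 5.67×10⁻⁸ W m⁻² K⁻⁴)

Flux at 0.531 AU: S = 1360/0.531² = 4820 W m⁻².
From T_eq⁴ = S(1−A)/(4σ): 1−A = 4σT_eq⁴/S.
1−A = 4 × 5.67×10⁻⁸ × (233)⁴ / 4820 = 0.139.

A ≈ 0.86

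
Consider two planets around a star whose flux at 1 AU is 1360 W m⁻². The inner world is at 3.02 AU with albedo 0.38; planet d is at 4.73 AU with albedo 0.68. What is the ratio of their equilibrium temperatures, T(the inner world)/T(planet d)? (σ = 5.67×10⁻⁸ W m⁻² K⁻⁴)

T₁/T₂ ≈ 1.477

T_eq = [S₀(1−A)/(4σd²)]^(1/4), so T ∝ (1−A)^(1/4) / √d.
T₁ = [1360×0.62/(4×5.67×10⁻⁸×3.02²)]^(1/4) = 142.09 K.
T₂ = [1360×0.32/(4×5.67×10⁻⁸×4.73²)]^(1/4) = 96.23 K.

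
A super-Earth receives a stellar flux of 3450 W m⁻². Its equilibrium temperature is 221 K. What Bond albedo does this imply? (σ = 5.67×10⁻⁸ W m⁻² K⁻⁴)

From T_eq⁴ = S(1−A)/(4σ): 1−A = 4σT_eq⁴/S.
1−A = 4 × 5.67×10⁻⁸ × (221)⁴ / 3450 = 0.157.

A ≈ 0.84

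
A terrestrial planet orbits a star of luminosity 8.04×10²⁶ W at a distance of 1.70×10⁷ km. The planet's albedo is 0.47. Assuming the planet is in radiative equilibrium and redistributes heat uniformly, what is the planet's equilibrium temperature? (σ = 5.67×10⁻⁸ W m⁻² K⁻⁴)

T_eq ≈ 848 K

d = 1.70×10⁷ km = 1.70×10¹⁰ m.
Flux: S = L/(4πd²) = 8.04×10²⁶/(4π×(1.70×10¹⁰)²) = 2.21×10⁵ W m⁻².
Energy balance: absorbed = emitted ⇒ πR²·S(1−A) = 4πR²·σT_eq⁴, so T_eq⁴ = S(1−A)/(4σ).
T_eq = [2.21×10⁵ × 0.53 / (4 × 5.67×10⁻⁸)]^(1/4) = (5.17×10¹¹)^(1/4) = 848 K.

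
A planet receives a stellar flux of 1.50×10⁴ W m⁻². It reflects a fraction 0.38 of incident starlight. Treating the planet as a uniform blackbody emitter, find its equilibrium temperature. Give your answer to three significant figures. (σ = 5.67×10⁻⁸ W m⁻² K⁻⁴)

Energy balance: absorbed = emitted ⇒ πR²·S(1−A) = 4πR²·σT_eq⁴, so T_eq⁴ = S(1−A)/(4σ).
T_eq = [1.50×10⁴ × 0.62 / (4 × 5.67×10⁻⁸)]^(1/4) = (4.10×10¹⁰)^(1/4) = 450 K.

T_eq ≈ 450 K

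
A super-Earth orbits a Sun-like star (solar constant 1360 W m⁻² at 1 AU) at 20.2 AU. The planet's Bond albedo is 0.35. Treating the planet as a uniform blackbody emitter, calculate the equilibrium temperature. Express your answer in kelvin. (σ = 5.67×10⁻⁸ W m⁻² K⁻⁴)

T_eq ≈ 55.6 K

Flux at 20.2 AU: S = 1360/20.2² = 3.33 W m⁻².
Energy balance: absorbed = emitted ⇒ πR²·S(1−A) = 4πR²·σT_eq⁴, so T_eq⁴ = S(1−A)/(4σ).
T_eq = [3.33 × 0.65 / (4 × 5.67×10⁻⁸)]^(1/4) = (9.55×10⁶)^(1/4) = 55.6 K.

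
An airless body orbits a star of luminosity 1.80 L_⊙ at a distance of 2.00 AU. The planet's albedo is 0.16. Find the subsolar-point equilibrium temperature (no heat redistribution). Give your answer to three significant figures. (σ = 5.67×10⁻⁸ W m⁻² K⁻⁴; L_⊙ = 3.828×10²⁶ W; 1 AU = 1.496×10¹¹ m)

T_ss ≈ 309 K

d = 2.00 AU = 2.99×10¹¹ m.
L = 1.80 × 3.828×10²⁶ = 6.89×10²⁶ W.
Flux: S = L/(4πd²) = 6.89×10²⁶/(4π×(2.99×10¹¹)²) = 613 W m⁻².
At the subsolar point the surface absorbs S(1−A) and emits σT⁴ per unit area — no factor of 4, since only the local patch is in balance.
T = [613 × 0.84 / 5.67×10⁻⁸]^(1/4) = (9.07×10⁹)^(1/4) = 309 K.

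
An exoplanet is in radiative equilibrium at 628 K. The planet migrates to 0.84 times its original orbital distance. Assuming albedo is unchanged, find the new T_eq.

T_eq ≈ 685 K

T_eq ∝ L^(1/4) · d^(−1/2).
T′ = 628 / 0.84^(1/2) = 685 K.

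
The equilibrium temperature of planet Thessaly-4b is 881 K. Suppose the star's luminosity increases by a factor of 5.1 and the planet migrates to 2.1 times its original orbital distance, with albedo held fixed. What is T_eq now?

T_eq ≈ 914 K

T_eq ∝ L^(1/4) · d^(−1/2).
T′ = 881 × 5.1^(1/4) / 2.1^(1/2) = 914 K.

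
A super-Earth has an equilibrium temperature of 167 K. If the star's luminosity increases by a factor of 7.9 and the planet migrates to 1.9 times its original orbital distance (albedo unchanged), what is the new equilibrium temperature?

T_eq ∝ L^(1/4) · d^(−1/2).
T′ = 167 × 7.9^(1/4) / 1.9^(1/2) = 203 K.

T_eq ≈ 203 K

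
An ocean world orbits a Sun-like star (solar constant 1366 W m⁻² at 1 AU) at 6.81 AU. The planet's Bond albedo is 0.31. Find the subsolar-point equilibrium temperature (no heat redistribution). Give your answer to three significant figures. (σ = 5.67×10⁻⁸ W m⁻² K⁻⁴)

Flux at 6.81 AU: S = 1366/6.81² = 29.5 W m⁻².
At the subsolar point the surface absorbs S(1−A) and emits σT⁴ per unit area — no factor of 4, since only the local patch is in balance.
T = [29.5 × 0.69 / 5.67×10⁻⁸]^(1/4) = (3.58×10⁸)^(1/4) = 138 K.

T_ss ≈ 138 K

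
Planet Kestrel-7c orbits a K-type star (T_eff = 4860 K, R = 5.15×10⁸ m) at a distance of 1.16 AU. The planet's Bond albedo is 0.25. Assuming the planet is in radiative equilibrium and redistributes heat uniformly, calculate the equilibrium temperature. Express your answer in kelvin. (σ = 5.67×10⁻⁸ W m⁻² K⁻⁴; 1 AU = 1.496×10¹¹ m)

T_eq ≈ 174 K

d = 1.16 AU = 1.74×10¹¹ m.
L = 4πR_⋆²σT_⋆⁴ = 4π(5.15×10⁸)² × 5.67×10⁻⁸ × (4860)⁴ = 1.05×10²⁶ W.
S = L/(4πd²) = 279 W m⁻².
Energy balance: absorbed = emitted ⇒ πR²·S(1−A) = 4πR²·σT_eq⁴, so T_eq⁴ = S(1−A)/(4σ).
T_eq = [279 × 0.75 / (4 × 5.67×10⁻⁸)]^(1/4) = (9.21×10⁸)^(1/4) = 174 K.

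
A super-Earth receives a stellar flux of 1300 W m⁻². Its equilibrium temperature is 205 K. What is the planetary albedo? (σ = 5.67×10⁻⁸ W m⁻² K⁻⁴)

From T_eq⁴ = S(1−A)/(4σ): 1−A = 4σT_eq⁴/S.
1−A = 4 × 5.67×10⁻⁸ × (205)⁴ / 1300 = 0.308.

A ≈ 0.69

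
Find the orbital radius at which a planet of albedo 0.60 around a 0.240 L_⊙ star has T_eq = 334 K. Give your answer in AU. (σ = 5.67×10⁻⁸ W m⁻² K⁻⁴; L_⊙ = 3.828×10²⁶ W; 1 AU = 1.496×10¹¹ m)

L = 0.240 × 3.828×10²⁶ = 9.19×10²⁵ W.
From T_eq⁴ = L(1−A)/(16πσd²): d = √[L(1−A)/(16πσT_eq⁴)].
d = √[9.19×10²⁵ × 0.40 / (16π × 5.67×10⁻⁸ × (334)⁴)] = 3.22×10¹⁰ m = 0.215 AU.

d ≈ 0.215 AU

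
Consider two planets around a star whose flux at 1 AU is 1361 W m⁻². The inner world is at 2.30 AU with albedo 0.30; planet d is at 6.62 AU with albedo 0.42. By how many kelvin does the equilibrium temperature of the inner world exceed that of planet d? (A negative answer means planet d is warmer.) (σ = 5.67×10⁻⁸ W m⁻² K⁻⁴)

T_eq = [S₀(1−A)/(4σd²)]^(1/4), so T ∝ (1−A)^(1/4) / √d.
T₁ = [1361×0.70/(4×5.67×10⁻⁸×2.30²)]^(1/4) = 167.87 K.
T₂ = [1361×0.58/(4×5.67×10⁻⁸×6.62²)]^(1/4) = 94.40 K.

ΔT ≈ 73.5 K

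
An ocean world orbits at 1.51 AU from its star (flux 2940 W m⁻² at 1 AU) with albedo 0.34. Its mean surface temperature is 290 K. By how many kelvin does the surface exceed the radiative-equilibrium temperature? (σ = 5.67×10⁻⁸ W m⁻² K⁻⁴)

ΔT ≈ 42.5 K

S = 2940/1.51² = 1289 W m⁻².
T_eq = [S(1−A)/(4σ)]^(1/4) = [1289×0.66/(4×5.67×10⁻⁸)]^(1/4) = 247.5 K.
ΔT = T_surf − T_eq = 290 − 247.5.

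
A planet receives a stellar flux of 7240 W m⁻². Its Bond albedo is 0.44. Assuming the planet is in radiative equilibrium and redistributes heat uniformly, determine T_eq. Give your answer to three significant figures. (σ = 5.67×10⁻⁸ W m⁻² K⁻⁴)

T_eq ≈ 366 K

Energy balance: absorbed = emitted ⇒ πR²·S(1−A) = 4πR²·σT_eq⁴, so T_eq⁴ = S(1−A)/(4σ).
T_eq = [7240 × 0.56 / (4 × 5.67×10⁻⁸)]^(1/4) = (1.79×10¹⁰)^(1/4) = 366 K.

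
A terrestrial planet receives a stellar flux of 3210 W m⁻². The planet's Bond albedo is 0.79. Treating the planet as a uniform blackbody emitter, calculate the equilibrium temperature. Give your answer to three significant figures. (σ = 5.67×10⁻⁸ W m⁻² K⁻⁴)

Energy balance: absorbed = emitted ⇒ πR²·S(1−A) = 4πR²·σT_eq⁴, so T_eq⁴ = S(1−A)/(4σ).
T_eq = [3210 × 0.21 / (4 × 5.67×10⁻⁸)]^(1/4) = (2.97×10⁹)^(1/4) = 233 K.

T_eq ≈ 233 K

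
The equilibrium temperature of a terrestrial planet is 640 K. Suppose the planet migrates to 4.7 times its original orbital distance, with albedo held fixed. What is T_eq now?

T_eq ≈ 295 K

T_eq ∝ L^(1/4) · d^(−1/2).
T′ = 640 / 4.7^(1/2) = 295 K.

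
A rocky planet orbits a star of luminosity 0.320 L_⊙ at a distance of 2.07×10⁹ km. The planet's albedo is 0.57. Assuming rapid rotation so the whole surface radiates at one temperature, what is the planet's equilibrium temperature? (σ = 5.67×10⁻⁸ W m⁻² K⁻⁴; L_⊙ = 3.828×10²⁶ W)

T_eq ≈ 45.6 K

d = 2.07×10⁹ km = 2.07×10¹² m.
L = 0.320 × 3.828×10²⁶ = 1.22×10²⁶ W.
Flux: S = L/(4πd²) = 1.22×10²⁶/(4π×(2.07×10¹²)²) = 2.27 W m⁻².
Energy balance: absorbed = emitted ⇒ πR²·S(1−A) = 4πR²·σT_eq⁴, so T_eq⁴ = S(1−A)/(4σ).
T_eq = [2.27 × 0.43 / (4 × 5.67×10⁻⁸)]^(1/4) = (4.31×10⁶)^(1/4) = 45.6 K.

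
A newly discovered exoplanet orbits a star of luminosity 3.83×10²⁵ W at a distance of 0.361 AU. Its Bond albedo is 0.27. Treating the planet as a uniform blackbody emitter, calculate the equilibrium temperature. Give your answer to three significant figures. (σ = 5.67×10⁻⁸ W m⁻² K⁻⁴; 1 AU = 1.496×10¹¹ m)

d = 0.361 AU = 5.40×10¹⁰ m.
Flux: S = L/(4πd²) = 3.83×10²⁵/(4π×(5.40×10¹⁰)²) = 1040 W m⁻².
Energy balance: absorbed = emitted ⇒ πR²·S(1−A) = 4πR²·σT_eq⁴, so T_eq⁴ = S(1−A)/(4σ).
T_eq = [1040 × 0.73 / (4 × 5.67×10⁻⁸)]^(1/4) = (3.36×10⁹)^(1/4) = 241 K.

T_eq ≈ 241 K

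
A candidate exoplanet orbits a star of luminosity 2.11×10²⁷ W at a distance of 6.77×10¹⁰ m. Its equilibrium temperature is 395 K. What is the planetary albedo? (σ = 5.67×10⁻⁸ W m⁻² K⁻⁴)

Flux: S = L/(4πd²) = 2.11×10²⁷/(4π×(6.77×10¹⁰)²) = 3.66×10⁴ W m⁻².
From T_eq⁴ = S(1−A)/(4σ): 1−A = 4σT_eq⁴/S.
1−A = 4 × 5.67×10⁻⁸ × (395)⁴ / 3.66×10⁴ = 0.151.

A ≈ 0.85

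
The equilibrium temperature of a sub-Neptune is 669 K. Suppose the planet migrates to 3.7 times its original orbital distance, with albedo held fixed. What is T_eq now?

T_eq ∝ L^(1/4) · d^(−1/2).
T′ = 669 / 3.7^(1/2) = 348 K.

T_eq ≈ 348 K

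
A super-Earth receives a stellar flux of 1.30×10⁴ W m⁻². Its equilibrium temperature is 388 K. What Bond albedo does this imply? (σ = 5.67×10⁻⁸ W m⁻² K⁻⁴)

A ≈ 0.60

From T_eq⁴ = S(1−A)/(4σ): 1−A = 4σT_eq⁴/S.
1−A = 4 × 5.67×10⁻⁸ × (388)⁴ / 1.30×10⁴ = 0.395.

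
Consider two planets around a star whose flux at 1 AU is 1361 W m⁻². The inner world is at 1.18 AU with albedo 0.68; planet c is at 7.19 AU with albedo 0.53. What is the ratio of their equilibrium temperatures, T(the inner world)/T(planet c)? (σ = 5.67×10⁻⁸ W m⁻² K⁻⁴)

T₁/T₂ ≈ 2.242

T_eq = [S₀(1−A)/(4σd²)]^(1/4), so T ∝ (1−A)^(1/4) / √d.
T₁ = [1361×0.32/(4×5.67×10⁻⁸×1.18²)]^(1/4) = 192.71 K.
T₂ = [1361×0.47/(4×5.67×10⁻⁸×7.19²)]^(1/4) = 85.94 K.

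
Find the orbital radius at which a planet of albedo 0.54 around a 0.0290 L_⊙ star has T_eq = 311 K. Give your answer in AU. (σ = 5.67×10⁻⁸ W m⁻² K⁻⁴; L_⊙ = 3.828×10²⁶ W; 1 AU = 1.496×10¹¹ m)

d ≈ 0.0925 AU

L = 0.0290 × 3.828×10²⁶ = 1.11×10²⁵ W.
From T_eq⁴ = L(1−A)/(16πσd²): d = √[L(1−A)/(16πσT_eq⁴)].
d = √[1.11×10²⁵ × 0.46 / (16π × 5.67×10⁻⁸ × (311)⁴)] = 1.38×10¹⁰ m = 0.0925 AU.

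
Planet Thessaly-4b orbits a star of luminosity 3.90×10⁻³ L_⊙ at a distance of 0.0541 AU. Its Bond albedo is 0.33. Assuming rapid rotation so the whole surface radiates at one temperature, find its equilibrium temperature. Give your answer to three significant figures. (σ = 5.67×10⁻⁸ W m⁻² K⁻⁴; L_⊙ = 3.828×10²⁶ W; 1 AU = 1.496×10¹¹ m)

T_eq ≈ 271 K

d = 0.0541 AU = 8.09×10⁹ m.
L = 3.90×10⁻³ × 3.828×10²⁶ = 1.49×10²⁴ W.
Flux: S = L/(4πd²) = 1.49×10²⁴/(4π×(8.09×10⁹)²) = 1810 W m⁻².
Energy balance: absorbed = emitted ⇒ πR²·S(1−A) = 4πR²·σT_eq⁴, so T_eq⁴ = S(1−A)/(4σ).
T_eq = [1810 × 0.67 / (4 × 5.67×10⁻⁸)]^(1/4) = (5.36×10⁹)^(1/4) = 271 K.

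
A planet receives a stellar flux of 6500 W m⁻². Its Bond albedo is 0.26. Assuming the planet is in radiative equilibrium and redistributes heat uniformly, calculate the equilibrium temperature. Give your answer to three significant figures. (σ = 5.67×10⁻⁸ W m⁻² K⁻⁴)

T_eq ≈ 382 K

Energy balance: absorbed = emitted ⇒ πR²·S(1−A) = 4πR²·σT_eq⁴, so T_eq⁴ = S(1−A)/(4σ).
T_eq = [6500 × 0.74 / (4 × 5.67×10⁻⁸)]^(1/4) = (2.12×10¹⁰)^(1/4) = 382 K.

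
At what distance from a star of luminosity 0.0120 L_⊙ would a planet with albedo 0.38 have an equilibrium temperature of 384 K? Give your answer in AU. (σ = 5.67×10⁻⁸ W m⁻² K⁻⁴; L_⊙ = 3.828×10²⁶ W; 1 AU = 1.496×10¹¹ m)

d ≈ 0.0453 AU

L = 0.0120 × 3.828×10²⁶ = 4.59×10²⁴ W.
From T_eq⁴ = L(1−A)/(16πσd²): d = √[L(1−A)/(16πσT_eq⁴)].
d = √[4.59×10²⁴ × 0.62 / (16π × 5.67×10⁻⁸ × (384)⁴)] = 6.78×10⁹ m = 0.0453 AU.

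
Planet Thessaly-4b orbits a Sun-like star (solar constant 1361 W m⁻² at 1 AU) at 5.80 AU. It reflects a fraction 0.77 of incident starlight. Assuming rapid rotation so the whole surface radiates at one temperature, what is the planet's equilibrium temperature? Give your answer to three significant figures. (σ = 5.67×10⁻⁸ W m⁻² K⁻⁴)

T_eq ≈ 80.0 K

Flux at 5.80 AU: S = 1361/5.80² = 40.5 W m⁻².
Energy balance: absorbed = emitted ⇒ πR²·S(1−A) = 4πR²·σT_eq⁴, so T_eq⁴ = S(1−A)/(4σ).
T_eq = [40.5 × 0.23 / (4 × 5.67×10⁻⁸)]^(1/4) = (4.10×10⁷)^(1/4) = 80.0 K.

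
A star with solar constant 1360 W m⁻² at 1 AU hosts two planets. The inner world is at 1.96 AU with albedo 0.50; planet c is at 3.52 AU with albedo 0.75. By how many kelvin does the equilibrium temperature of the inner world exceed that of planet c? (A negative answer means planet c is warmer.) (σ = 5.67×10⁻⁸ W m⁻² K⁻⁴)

ΔT ≈ 62.3 K

T_eq = [S₀(1−A)/(4σd²)]^(1/4), so T ∝ (1−A)^(1/4) / √d.
T₁ = [1360×0.50/(4×5.67×10⁻⁸×1.96²)]^(1/4) = 167.14 K.
T₂ = [1360×0.25/(4×5.67×10⁻⁸×3.52²)]^(1/4) = 104.88 K.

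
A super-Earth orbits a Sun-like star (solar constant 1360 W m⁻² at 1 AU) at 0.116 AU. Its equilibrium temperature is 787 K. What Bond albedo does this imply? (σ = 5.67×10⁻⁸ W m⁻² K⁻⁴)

Flux at 0.116 AU: S = 1360/0.116² = 1.01×10⁵ W m⁻².
From T_eq⁴ = S(1−A)/(4σ): 1−A = 4σT_eq⁴/S.
1−A = 4 × 5.67×10⁻⁸ × (787)⁴ / 1.01×10⁵ = 0.861.

A ≈ 0.14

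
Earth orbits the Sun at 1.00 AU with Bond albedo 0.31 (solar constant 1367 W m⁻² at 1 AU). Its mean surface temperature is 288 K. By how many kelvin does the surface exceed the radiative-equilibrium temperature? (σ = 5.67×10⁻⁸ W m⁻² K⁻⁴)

S = 1367/1.00² = 1367 W m⁻².
T_eq = [S(1−A)/(4σ)]^(1/4) = [1367×0.69/(4×5.67×10⁻⁸)]^(1/4) = 253.9 K.
ΔT = T_surf − T_eq = 288 − 253.9.

ΔT ≈ 34.1 K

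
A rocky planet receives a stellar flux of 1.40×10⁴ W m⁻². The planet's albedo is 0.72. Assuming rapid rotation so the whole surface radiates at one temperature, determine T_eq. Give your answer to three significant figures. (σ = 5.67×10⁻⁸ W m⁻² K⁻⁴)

Energy balance: absorbed = emitted ⇒ πR²·S(1−A) = 4πR²·σT_eq⁴, so T_eq⁴ = S(1−A)/(4σ).
T_eq = [1.40×10⁴ × 0.28 / (4 × 5.67×10⁻⁸)]^(1/4) = (1.73×10¹⁰)^(1/4) = 363 K.

T_eq ≈ 363 K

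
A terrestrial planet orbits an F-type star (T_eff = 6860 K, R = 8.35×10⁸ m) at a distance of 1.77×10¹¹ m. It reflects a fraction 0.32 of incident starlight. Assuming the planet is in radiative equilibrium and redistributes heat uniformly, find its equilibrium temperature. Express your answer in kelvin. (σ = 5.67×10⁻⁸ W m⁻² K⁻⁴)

L = 4πR_⋆²σT_⋆⁴ = 4π(8.35×10⁸)² × 5.67×10⁻⁸ × (6860)⁴ = 1.10×10²⁷ W.
S = L/(4πd²) = 2790 W m⁻².
Energy balance: absorbed = emitted ⇒ πR²·S(1−A) = 4πR²·σT_eq⁴, so T_eq⁴ = S(1−A)/(4σ).
T_eq = [2790 × 0.68 / (4 × 5.67×10⁻⁸)]^(1/4) = (8.38×10⁹)^(1/4) = 303 K.

T_eq ≈ 303 K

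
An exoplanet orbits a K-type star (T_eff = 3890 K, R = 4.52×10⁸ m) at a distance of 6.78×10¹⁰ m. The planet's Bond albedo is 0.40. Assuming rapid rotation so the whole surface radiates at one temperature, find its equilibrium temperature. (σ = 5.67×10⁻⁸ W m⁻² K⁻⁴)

L = 4πR_⋆²σT_⋆⁴ = 4π(4.52×10⁸)² × 5.67×10⁻⁸ × (3890)⁴ = 3.33×10²⁵ W.
S = L/(4πd²) = 577 W m⁻².
Energy balance: absorbed = emitted ⇒ πR²·S(1−A) = 4πR²·σT_eq⁴, so T_eq⁴ = S(1−A)/(4σ).
T_eq = [577 × 0.60 / (4 × 5.67×10⁻⁸)]^(1/4) = (1.53×10⁹)^(1/4) = 198 K.

T_eq ≈ 198 K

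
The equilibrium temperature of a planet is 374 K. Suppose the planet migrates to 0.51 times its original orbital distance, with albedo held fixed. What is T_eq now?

T_eq ≈ 524 K

T_eq ∝ L^(1/4) · d^(−1/2).
T′ = 374 / 0.51^(1/2) = 524 K.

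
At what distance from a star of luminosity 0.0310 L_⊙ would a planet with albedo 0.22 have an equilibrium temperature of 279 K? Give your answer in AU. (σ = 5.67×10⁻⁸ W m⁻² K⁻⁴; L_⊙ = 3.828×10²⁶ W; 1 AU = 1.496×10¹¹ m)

d ≈ 0.155 AU

L = 0.0310 × 3.828×10²⁶ = 1.19×10²⁵ W.
From T_eq⁴ = L(1−A)/(16πσd²): d = √[L(1−A)/(16πσT_eq⁴)].
d = √[1.19×10²⁵ × 0.78 / (16π × 5.67×10⁻⁸ × (279)⁴)] = 2.32×10¹⁰ m = 0.155 AU.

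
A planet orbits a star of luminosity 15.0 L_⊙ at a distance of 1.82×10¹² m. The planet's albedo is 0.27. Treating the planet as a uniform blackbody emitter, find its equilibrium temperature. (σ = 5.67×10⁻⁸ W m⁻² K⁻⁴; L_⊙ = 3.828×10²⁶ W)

L = 15.0 × 3.828×10²⁶ = 5.74×10²⁷ W.
Flux: S = L/(4πd²) = 5.74×10²⁷/(4π×(1.82×10¹²)²) = 138 W m⁻².
Energy balance: absorbed = emitted ⇒ πR²·S(1−A) = 4πR²·σT_eq⁴, so T_eq⁴ = S(1−A)/(4σ).
T_eq = [138 × 0.73 / (4 × 5.67×10⁻⁸)]^(1/4) = (4.44×10⁸)^(1/4) = 145 K.

T_eq ≈ 145 K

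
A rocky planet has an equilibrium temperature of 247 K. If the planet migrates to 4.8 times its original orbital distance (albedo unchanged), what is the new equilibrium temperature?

T_eq ≈ 113 K

T_eq ∝ L^(1/4) · d^(−1/2).
T′ = 247 / 4.8^(1/2) = 113 K.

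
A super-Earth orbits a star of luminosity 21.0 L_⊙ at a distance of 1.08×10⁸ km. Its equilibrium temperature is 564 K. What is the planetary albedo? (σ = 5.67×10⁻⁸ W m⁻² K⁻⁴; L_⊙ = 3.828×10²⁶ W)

d = 1.08×10⁸ km = 1.08×10¹¹ m.
L = 21.0 × 3.828×10²⁶ = 8.04×10²⁷ W.
Flux: S = L/(4πd²) = 8.04×10²⁷/(4π×(1.08×10¹¹)²) = 5.48×10⁴ W m⁻².
From T_eq⁴ = S(1−A)/(4σ): 1−A = 4σT_eq⁴/S.
1−A = 4 × 5.67×10⁻⁸ × (564)⁴ / 5.48×10⁴ = 0.418.

A ≈ 0.58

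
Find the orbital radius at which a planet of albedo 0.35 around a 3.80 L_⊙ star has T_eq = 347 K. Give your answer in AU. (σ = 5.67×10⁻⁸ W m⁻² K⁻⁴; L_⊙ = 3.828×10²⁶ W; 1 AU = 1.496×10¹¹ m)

L = 3.80 × 3.828×10²⁶ = 1.45×10²⁷ W.
From T_eq⁴ = L(1−A)/(16πσd²): d = √[L(1−A)/(16πσT_eq⁴)].
d = √[1.45×10²⁷ × 0.65 / (16π × 5.67×10⁻⁸ × (347)⁴)] = 1.51×10¹¹ m = 1.01 AU.

d ≈ 1.01 AU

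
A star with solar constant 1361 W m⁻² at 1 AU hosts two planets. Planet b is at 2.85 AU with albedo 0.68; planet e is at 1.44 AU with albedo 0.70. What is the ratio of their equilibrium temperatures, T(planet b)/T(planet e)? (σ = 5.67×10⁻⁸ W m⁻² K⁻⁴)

T_eq = [S₀(1−A)/(4σd²)]^(1/4), so T ∝ (1−A)^(1/4) / √d.
T₁ = [1361×0.32/(4×5.67×10⁻⁸×2.85²)]^(1/4) = 124.00 K.
T₂ = [1361×0.30/(4×5.67×10⁻⁸×1.44²)]^(1/4) = 171.65 K.

T₁/T₂ ≈ 0.722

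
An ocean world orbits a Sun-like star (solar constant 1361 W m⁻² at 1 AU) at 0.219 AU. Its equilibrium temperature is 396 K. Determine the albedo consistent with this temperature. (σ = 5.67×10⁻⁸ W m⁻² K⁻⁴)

Flux at 0.219 AU: S = 1361/0.219² = 2.84×10⁴ W m⁻².
From T_eq⁴ = S(1−A)/(4σ): 1−A = 4σT_eq⁴/S.
1−A = 4 × 5.67×10⁻⁸ × (396)⁴ / 2.84×10⁴ = 0.197.

A ≈ 0.80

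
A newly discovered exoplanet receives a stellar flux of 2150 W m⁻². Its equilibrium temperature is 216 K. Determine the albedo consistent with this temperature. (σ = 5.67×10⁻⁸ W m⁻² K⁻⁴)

From T_eq⁴ = S(1−A)/(4σ): 1−A = 4σT_eq⁴/S.
1−A = 4 × 5.67×10⁻⁸ × (216)⁴ / 2150 = 0.230.

A ≈ 0.77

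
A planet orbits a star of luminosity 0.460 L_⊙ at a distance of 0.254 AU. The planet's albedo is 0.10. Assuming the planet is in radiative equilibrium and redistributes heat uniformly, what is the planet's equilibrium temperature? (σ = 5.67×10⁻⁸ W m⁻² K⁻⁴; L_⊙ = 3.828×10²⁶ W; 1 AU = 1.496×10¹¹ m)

T_eq ≈ 443 K

d = 0.254 AU = 3.80×10¹⁰ m.
L = 0.460 × 3.828×10²⁶ = 1.76×10²⁶ W.
Flux: S = L/(4πd²) = 1.76×10²⁶/(4π×(3.80×10¹⁰)²) = 9700 W m⁻².
Energy balance: absorbed = emitted ⇒ πR²·S(1−A) = 4πR²·σT_eq⁴, so T_eq⁴ = S(1−A)/(4σ).
T_eq = [9700 × 0.90 / (4 × 5.67×10⁻⁸)]^(1/4) = (3.85×10¹⁰)^(1/4) = 443 K.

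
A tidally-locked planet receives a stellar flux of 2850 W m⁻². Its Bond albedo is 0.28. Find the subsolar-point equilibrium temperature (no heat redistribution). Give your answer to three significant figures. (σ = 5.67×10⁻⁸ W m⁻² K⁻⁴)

At the subsolar point the surface absorbs S(1−A) and emits σT⁴ per unit area — no factor of 4, since only the local patch is in balance.
T = [2850 × 0.72 / 5.67×10⁻⁸]^(1/4) = (3.62×10¹⁰)^(1/4) = 436 K.

T_ss ≈ 436 K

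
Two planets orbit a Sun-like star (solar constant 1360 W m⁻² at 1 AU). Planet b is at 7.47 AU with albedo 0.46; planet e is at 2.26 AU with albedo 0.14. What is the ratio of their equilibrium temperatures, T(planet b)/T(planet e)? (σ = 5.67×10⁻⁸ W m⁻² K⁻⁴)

T_eq = [S₀(1−A)/(4σd²)]^(1/4), so T ∝ (1−A)^(1/4) / √d.
T₁ = [1360×0.54/(4×5.67×10⁻⁸×7.47²)]^(1/4) = 87.28 K.
T₂ = [1360×0.86/(4×5.67×10⁻⁸×2.26²)]^(1/4) = 178.26 K.

T₁/T₂ ≈ 0.490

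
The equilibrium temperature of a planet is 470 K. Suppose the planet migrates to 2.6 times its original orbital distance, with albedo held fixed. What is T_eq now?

T_eq ≈ 291 K

T_eq ∝ L^(1/4) · d^(−1/2).
T′ = 470 / 2.6^(1/2) = 291 K.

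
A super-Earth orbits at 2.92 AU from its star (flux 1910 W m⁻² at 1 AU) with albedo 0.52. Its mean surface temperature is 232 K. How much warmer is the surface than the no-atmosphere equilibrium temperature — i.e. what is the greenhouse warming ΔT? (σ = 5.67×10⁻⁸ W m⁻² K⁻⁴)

ΔT ≈ 84.4 K

S = 1910/2.92² = 224.0 W m⁻².
T_eq = [S(1−A)/(4σ)]^(1/4) = [224.0×0.48/(4×5.67×10⁻⁸)]^(1/4) = 147.6 K.
ΔT = T_surf − T_eq = 232 − 147.6.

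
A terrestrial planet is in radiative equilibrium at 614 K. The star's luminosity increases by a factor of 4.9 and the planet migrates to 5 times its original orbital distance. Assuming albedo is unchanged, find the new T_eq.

T_eq ≈ 409 K

T_eq ∝ L^(1/4) · d^(−1/2).
T′ = 614 × 4.9^(1/4) / 5^(1/2) = 409 K.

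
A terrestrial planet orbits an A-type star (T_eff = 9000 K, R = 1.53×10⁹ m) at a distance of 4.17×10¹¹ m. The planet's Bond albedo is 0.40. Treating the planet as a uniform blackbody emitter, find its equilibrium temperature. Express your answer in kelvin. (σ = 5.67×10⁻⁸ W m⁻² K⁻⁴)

T_eq ≈ 339 K

L = 4πR_⋆²σT_⋆⁴ = 4π(1.53×10⁹)² × 5.67×10⁻⁸ × (9000)⁴ = 1.09×10²⁸ W.
S = L/(4πd²) = 5010 W m⁻².
Energy balance: absorbed = emitted ⇒ πR²·S(1−A) = 4πR²·σT_eq⁴, so T_eq⁴ = S(1−A)/(4σ).
T_eq = [5010 × 0.60 / (4 × 5.67×10⁻⁸)]^(1/4) = (1.32×10¹⁰)^(1/4) = 339 K.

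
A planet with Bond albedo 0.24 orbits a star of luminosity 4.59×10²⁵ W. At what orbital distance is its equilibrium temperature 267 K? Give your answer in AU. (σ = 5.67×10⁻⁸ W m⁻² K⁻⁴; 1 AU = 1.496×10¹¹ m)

From T_eq⁴ = L(1−A)/(16πσd²): d = √[L(1−A)/(16πσT_eq⁴)].
d = √[4.59×10²⁵ × 0.76 / (16π × 5.67×10⁻⁸ × (267)⁴)] = 4.91×10¹⁰ m = 0.328 AU.

d ≈ 0.328 AU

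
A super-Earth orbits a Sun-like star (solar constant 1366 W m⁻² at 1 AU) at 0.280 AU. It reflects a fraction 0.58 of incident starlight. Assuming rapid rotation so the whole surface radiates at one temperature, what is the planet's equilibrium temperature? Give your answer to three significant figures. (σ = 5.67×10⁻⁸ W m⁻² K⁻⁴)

T_eq ≈ 424 K

Flux at 0.280 AU: S = 1366/0.280² = 1.74×10⁴ W m⁻².
Energy balance: absorbed = emitted ⇒ πR²·S(1−A) = 4πR²·σT_eq⁴, so T_eq⁴ = S(1−A)/(4σ).
T_eq = [1.74×10⁴ × 0.42 / (4 × 5.67×10⁻⁸)]^(1/4) = (3.23×10¹⁰)^(1/4) = 424 K.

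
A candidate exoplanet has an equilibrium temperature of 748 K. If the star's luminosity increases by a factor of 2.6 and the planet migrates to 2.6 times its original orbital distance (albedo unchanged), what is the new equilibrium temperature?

T_eq ∝ L^(1/4) · d^(−1/2).
T′ = 748 × 2.6^(1/4) / 2.6^(1/2) = 589 K.

T_eq ≈ 589 K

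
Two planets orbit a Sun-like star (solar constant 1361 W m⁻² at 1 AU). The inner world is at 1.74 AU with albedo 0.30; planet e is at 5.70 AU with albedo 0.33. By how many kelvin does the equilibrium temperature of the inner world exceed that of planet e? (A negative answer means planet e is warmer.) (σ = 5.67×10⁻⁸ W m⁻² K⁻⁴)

ΔT ≈ 87.5 K

T_eq = [S₀(1−A)/(4σd²)]^(1/4), so T ∝ (1−A)^(1/4) / √d.
T₁ = [1361×0.70/(4×5.67×10⁻⁸×1.74²)]^(1/4) = 193.00 K.
T₂ = [1361×0.67/(4×5.67×10⁻⁸×5.70²)]^(1/4) = 105.47 K.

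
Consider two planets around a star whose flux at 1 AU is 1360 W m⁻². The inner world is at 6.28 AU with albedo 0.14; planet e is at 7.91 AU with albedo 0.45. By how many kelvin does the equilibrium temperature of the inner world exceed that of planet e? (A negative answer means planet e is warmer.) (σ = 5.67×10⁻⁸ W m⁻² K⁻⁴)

ΔT ≈ 21.7 K

T_eq = [S₀(1−A)/(4σd²)]^(1/4), so T ∝ (1−A)^(1/4) / √d.
T₁ = [1360×0.86/(4×5.67×10⁻⁸×6.28²)]^(1/4) = 106.93 K.
T₂ = [1360×0.55/(4×5.67×10⁻⁸×7.91²)]^(1/4) = 85.21 K.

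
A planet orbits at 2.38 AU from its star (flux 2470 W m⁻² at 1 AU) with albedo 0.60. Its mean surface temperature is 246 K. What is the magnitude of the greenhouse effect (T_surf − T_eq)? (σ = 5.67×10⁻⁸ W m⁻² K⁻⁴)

ΔT ≈ 79.5 K

S = 2470/2.38² = 436.1 W m⁻².
T_eq = [S(1−A)/(4σ)]^(1/4) = [436.1×0.40/(4×5.67×10⁻⁸)]^(1/4) = 166.5 K.
ΔT = T_surf − T_eq = 246 − 166.5.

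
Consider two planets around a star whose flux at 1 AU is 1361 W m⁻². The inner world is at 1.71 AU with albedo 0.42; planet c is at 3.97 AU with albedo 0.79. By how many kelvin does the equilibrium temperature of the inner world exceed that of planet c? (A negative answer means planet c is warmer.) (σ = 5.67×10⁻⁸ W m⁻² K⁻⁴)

T_eq = [S₀(1−A)/(4σd²)]^(1/4), so T ∝ (1−A)^(1/4) / √d.
T₁ = [1361×0.58/(4×5.67×10⁻⁸×1.71²)]^(1/4) = 185.74 K.
T₂ = [1361×0.21/(4×5.67×10⁻⁸×3.97²)]^(1/4) = 94.56 K.

ΔT ≈ 91.2 K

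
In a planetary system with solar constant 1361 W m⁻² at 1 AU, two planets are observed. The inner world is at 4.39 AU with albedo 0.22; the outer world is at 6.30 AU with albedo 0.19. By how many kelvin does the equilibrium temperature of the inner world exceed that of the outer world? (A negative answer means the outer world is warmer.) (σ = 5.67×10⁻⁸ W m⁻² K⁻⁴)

ΔT ≈ 19.6 K

T_eq = [S₀(1−A)/(4σd²)]^(1/4), so T ∝ (1−A)^(1/4) / √d.
T₁ = [1361×0.78/(4×5.67×10⁻⁸×4.39²)]^(1/4) = 124.84 K.
T₂ = [1361×0.81/(4×5.67×10⁻⁸×6.30²)]^(1/4) = 105.20 K.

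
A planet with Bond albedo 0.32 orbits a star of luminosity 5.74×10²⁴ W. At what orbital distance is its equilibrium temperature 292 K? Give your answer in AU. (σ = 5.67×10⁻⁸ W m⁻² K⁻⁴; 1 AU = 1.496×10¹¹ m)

d ≈ 0.0917 AU

From T_eq⁴ = L(1−A)/(16πσd²): d = √[L(1−A)/(16πσT_eq⁴)].
d = √[5.74×10²⁴ × 0.68 / (16π × 5.67×10⁻⁸ × (292)⁴)] = 1.37×10¹⁰ m = 0.0917 AU.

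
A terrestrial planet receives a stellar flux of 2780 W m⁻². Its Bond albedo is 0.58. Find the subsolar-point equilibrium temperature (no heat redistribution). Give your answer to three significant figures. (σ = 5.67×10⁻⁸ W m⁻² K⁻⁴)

At the subsolar point the surface absorbs S(1−A) and emits σT⁴ per unit area — no factor of 4, since only the local patch is in balance.
T = [2780 × 0.42 / 5.67×10⁻⁸]^(1/4) = (2.06×10¹⁰)^(1/4) = 379 K.

T_ss ≈ 379 K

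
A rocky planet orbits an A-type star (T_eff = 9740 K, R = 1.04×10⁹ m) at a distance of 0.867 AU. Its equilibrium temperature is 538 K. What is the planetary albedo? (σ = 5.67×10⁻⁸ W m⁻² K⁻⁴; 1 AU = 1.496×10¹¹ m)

d = 0.867 AU = 1.30×10¹¹ m.
L = 4πR_⋆²σT_⋆⁴ = 4π(1.04×10⁹)² × 5.67×10⁻⁸ × (9740)⁴ = 6.94×10²⁷ W.
S = L/(4πd²) = 3.28×10⁴ W m⁻².
From T_eq⁴ = S(1−A)/(4σ): 1−A = 4σT_eq⁴/S.
1−A = 4 × 5.67×10⁻⁸ × (538)⁴ / 3.28×10⁴ = 0.579.

A ≈ 0.42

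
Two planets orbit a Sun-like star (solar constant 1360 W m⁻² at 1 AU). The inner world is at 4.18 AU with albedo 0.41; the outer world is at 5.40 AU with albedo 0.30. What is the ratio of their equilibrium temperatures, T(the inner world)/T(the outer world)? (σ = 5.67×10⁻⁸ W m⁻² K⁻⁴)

T₁/T₂ ≈ 1.089

T_eq = [S₀(1−A)/(4σd²)]^(1/4), so T ∝ (1−A)^(1/4) / √d.
T₁ = [1360×0.59/(4×5.67×10⁻⁸×4.18²)]^(1/4) = 119.29 K.
T₂ = [1360×0.70/(4×5.67×10⁻⁸×5.40²)]^(1/4) = 109.53 K.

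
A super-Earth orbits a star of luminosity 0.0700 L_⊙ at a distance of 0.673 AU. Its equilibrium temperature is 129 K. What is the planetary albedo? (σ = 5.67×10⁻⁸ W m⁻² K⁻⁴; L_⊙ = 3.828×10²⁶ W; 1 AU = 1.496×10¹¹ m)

A ≈ 0.70

d = 0.673 AU = 1.01×10¹¹ m.
L = 0.0700 × 3.828×10²⁶ = 2.68×10²⁵ W.
Flux: S = L/(4πd²) = 2.68×10²⁵/(4π×(1.01×10¹¹)²) = 210 W m⁻².
From T_eq⁴ = S(1−A)/(4σ): 1−A = 4σT_eq⁴/S.
1−A = 4 × 5.67×10⁻⁸ × (129)⁴ / 210 = 0.299.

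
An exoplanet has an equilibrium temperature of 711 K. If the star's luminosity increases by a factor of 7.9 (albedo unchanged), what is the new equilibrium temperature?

T_eq ∝ L^(1/4) · d^(−1/2).
T′ = 711 × 7.9^(1/4) = 1190 K.

T_eq ≈ 1190 K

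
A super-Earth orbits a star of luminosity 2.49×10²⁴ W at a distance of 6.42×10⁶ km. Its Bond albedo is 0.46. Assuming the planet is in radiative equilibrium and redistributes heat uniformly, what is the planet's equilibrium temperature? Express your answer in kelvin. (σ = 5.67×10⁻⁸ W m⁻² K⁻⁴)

d = 6.42×10⁶ km = 6.42×10⁹ m.
Flux: S = L/(4πd²) = 2.49×10²⁴/(4π×(6.42×10⁹)²) = 4810 W m⁻².
Energy balance: absorbed = emitted ⇒ πR²·S(1−A) = 4πR²·σT_eq⁴, so T_eq⁴ = S(1−A)/(4σ).
T_eq = [4810 × 0.54 / (4 × 5.67×10⁻⁸)]^(1/4) = (1.14×10¹⁰)^(1/4) = 327 K.

T_eq ≈ 327 K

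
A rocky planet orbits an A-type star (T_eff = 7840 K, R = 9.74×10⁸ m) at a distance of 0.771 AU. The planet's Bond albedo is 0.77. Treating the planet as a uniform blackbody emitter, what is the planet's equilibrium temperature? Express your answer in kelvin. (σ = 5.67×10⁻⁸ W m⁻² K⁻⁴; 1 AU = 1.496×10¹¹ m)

T_eq ≈ 353 K

d = 0.771 AU = 1.15×10¹¹ m.
L = 4πR_⋆²σT_⋆⁴ = 4π(9.74×10⁸)² × 5.67×10⁻⁸ × (7840)⁴ = 2.55×10²⁷ W.
S = L/(4πd²) = 1.53×10⁴ W m⁻².
Energy balance: absorbed = emitted ⇒ πR²·S(1−A) = 4πR²·σT_eq⁴, so T_eq⁴ = S(1−A)/(4σ).
T_eq = [1.53×10⁴ × 0.23 / (4 × 5.67×10⁻⁸)]^(1/4) = (1.55×10¹⁰)^(1/4) = 353 K.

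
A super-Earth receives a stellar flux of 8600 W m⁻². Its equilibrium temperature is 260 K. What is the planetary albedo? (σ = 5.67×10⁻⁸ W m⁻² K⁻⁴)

A ≈ 0.88

From T_eq⁴ = S(1−A)/(4σ): 1−A = 4σT_eq⁴/S.
1−A = 4 × 5.67×10⁻⁸ × (260)⁴ / 8600 = 0.121.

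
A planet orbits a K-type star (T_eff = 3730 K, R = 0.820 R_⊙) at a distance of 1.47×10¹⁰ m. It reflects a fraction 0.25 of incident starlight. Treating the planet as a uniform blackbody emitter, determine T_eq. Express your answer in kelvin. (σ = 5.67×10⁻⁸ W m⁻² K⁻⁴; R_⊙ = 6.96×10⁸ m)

R_⋆ = 0.820 × 6.96×10⁸ = 5.71×10⁸ m.
L = 4πR_⋆²σT_⋆⁴ = 4π(5.71×10⁸)² × 5.67×10⁻⁸ × (3730)⁴ = 4.49×10²⁵ W.
S = L/(4πd²) = 1.65×10⁴ W m⁻².
Energy balance: absorbed = emitted ⇒ πR²·S(1−A) = 4πR²·σT_eq⁴, so T_eq⁴ = S(1−A)/(4σ).
T_eq = [1.65×10⁴ × 0.75 / (4 × 5.67×10⁻⁸)]^(1/4) = (5.47×10¹⁰)^(1/4) = 484 K.

T_eq ≈ 484 K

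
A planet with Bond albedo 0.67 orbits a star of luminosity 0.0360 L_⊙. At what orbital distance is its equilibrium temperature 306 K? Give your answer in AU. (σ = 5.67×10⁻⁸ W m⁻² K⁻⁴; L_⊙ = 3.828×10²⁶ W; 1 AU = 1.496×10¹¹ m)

d ≈ 0.0902 AU

L = 0.0360 × 3.828×10²⁶ = 1.38×10²⁵ W.
From T_eq⁴ = L(1−A)/(16πσd²): d = √[L(1−A)/(16πσT_eq⁴)].
d = √[1.38×10²⁵ × 0.33 / (16π × 5.67×10⁻⁸ × (306)⁴)] = 1.35×10¹⁰ m = 0.0902 AU.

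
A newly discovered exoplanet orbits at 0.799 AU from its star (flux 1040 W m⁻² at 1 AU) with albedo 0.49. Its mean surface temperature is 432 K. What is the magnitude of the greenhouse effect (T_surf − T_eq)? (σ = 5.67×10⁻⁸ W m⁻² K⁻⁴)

ΔT ≈ 186.0 K

S = 1040/0.799² = 1629 W m⁻².
T_eq = [S(1−A)/(4σ)]^(1/4) = [1629×0.51/(4×5.67×10⁻⁸)]^(1/4) = 246.0 K.
ΔT = T_surf − T_eq = 432 − 246.0.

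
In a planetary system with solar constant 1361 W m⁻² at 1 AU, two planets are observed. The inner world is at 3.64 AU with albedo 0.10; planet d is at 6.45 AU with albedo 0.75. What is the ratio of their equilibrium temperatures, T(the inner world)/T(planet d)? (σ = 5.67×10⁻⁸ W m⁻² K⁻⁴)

T_eq = [S₀(1−A)/(4σd²)]^(1/4), so T ∝ (1−A)^(1/4) / √d.
T₁ = [1361×0.90/(4×5.67×10⁻⁸×3.64²)]^(1/4) = 142.09 K.
T₂ = [1361×0.25/(4×5.67×10⁻⁸×6.45²)]^(1/4) = 77.49 K.

T₁/T₂ ≈ 1.834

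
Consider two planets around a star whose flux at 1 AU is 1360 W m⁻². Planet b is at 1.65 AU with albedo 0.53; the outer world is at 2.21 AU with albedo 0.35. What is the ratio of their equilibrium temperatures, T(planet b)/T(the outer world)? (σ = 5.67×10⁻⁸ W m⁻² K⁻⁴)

T₁/T₂ ≈ 1.067

T_eq = [S₀(1−A)/(4σd²)]^(1/4), so T ∝ (1−A)^(1/4) / √d.
T₁ = [1360×0.47/(4×5.67×10⁻⁸×1.65²)]^(1/4) = 179.37 K.
T₂ = [1360×0.65/(4×5.67×10⁻⁸×2.21²)]^(1/4) = 168.08 K.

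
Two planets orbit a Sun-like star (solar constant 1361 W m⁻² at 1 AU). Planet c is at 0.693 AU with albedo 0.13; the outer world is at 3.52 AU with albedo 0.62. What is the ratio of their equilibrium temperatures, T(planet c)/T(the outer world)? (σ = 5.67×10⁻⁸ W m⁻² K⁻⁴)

T₁/T₂ ≈ 2.772

T_eq = [S₀(1−A)/(4σd²)]^(1/4), so T ∝ (1−A)^(1/4) / √d.
T₁ = [1361×0.87/(4×5.67×10⁻⁸×0.693²)]^(1/4) = 322.90 K.
T₂ = [1361×0.38/(4×5.67×10⁻⁸×3.52²)]^(1/4) = 116.47 K.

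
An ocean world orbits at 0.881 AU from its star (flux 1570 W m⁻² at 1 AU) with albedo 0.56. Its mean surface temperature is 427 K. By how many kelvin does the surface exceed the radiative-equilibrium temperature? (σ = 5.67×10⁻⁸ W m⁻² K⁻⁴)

ΔT ≈ 176.7 K

S = 1570/0.881² = 2023 W m⁻².
T_eq = [S(1−A)/(4σ)]^(1/4) = [2023×0.44/(4×5.67×10⁻⁸)]^(1/4) = 250.3 K.
ΔT = T_surf − T_eq = 427 − 250.3.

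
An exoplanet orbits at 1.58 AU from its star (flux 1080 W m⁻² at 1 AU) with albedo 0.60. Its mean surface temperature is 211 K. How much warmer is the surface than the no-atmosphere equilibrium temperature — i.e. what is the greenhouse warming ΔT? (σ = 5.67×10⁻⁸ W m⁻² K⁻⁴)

S = 1080/1.58² = 432.6 W m⁻².
T_eq = [S(1−A)/(4σ)]^(1/4) = [432.6×0.40/(4×5.67×10⁻⁸)]^(1/4) = 166.2 K.
ΔT = T_surf − T_eq = 211 − 166.2.

ΔT ≈ 44.8 K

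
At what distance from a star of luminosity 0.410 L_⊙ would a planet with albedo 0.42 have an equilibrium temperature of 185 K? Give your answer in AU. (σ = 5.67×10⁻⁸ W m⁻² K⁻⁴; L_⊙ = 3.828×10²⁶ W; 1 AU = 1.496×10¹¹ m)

d ≈ 1.10 AU

L = 0.410 × 3.828×10²⁶ = 1.57×10²⁶ W.
From T_eq⁴ = L(1−A)/(16πσd²): d = √[L(1−A)/(16πσT_eq⁴)].
d = √[1.57×10²⁶ × 0.58 / (16π × 5.67×10⁻⁸ × (185)⁴)] = 1.65×10¹¹ m = 1.10 AU.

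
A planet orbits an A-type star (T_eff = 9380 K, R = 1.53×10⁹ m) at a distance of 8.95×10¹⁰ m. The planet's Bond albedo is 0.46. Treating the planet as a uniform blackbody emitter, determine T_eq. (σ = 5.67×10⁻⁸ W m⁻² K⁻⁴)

T_eq ≈ 743 K

L = 4πR_⋆²σT_⋆⁴ = 4π(1.53×10⁹)² × 5.67×10⁻⁸ × (9380)⁴ = 1.29×10²⁸ W.
S = L/(4πd²) = 1.28×10⁵ W m⁻².
Energy balance: absorbed = emitted ⇒ πR²·S(1−A) = 4πR²·σT_eq⁴, so T_eq⁴ = S(1−A)/(4σ).
T_eq = [1.28×10⁵ × 0.54 / (4 × 5.67×10⁻⁸)]^(1/4) = (3.05×10¹¹)^(1/4) = 743 K.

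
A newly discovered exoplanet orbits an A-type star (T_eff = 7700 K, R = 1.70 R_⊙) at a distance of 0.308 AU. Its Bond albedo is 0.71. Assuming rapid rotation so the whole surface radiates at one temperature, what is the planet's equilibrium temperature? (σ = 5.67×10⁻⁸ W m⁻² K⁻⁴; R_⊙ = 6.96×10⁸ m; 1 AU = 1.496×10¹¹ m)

R_⋆ = 1.70 × 6.96×10⁸ = 1.18×10⁹ m.
d = 0.308 AU = 4.61×10¹⁰ m.
L = 4πR_⋆²σT_⋆⁴ = 4π(1.18×10⁹)² × 5.67×10⁻⁸ × (7700)⁴ = 3.51×10²⁷ W.
S = L/(4πd²) = 1.31×10⁵ W m⁻².
Energy balance: absorbed = emitted ⇒ πR²·S(1−A) = 4πR²·σT_eq⁴, so T_eq⁴ = S(1−A)/(4σ).
T_eq = [1.31×10⁵ × 0.29 / (4 × 5.67×10⁻⁸)]^(1/4) = (1.68×10¹¹)^(1/4) = 640 K.

T_eq ≈ 640 K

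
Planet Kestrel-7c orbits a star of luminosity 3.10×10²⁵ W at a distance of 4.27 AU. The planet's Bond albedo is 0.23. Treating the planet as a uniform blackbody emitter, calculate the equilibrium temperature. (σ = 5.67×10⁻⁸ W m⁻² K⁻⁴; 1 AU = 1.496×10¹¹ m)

T_eq ≈ 67.3 K

d = 4.27 AU = 6.39×10¹¹ m.
Flux: S = L/(4πd²) = 3.10×10²⁵/(4π×(6.39×10¹¹)²) = 6.05 W m⁻².
Energy balance: absorbed = emitted ⇒ πR²·S(1−A) = 4πR²·σT_eq⁴, so T_eq⁴ = S(1−A)/(4σ).
T_eq = [6.05 × 0.77 / (4 × 5.67×10⁻⁸)]^(1/4) = (2.05×10⁷)^(1/4) = 67.3 K.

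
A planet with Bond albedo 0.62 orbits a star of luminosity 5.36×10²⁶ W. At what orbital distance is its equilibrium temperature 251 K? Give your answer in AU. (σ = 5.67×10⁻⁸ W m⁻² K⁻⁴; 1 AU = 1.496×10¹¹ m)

d ≈ 0.897 AU

From T_eq⁴ = L(1−A)/(16πσd²): d = √[L(1−A)/(16πσT_eq⁴)].
d = √[5.36×10²⁶ × 0.38 / (16π × 5.67×10⁻⁸ × (251)⁴)] = 1.34×10¹¹ m = 0.897 AU.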